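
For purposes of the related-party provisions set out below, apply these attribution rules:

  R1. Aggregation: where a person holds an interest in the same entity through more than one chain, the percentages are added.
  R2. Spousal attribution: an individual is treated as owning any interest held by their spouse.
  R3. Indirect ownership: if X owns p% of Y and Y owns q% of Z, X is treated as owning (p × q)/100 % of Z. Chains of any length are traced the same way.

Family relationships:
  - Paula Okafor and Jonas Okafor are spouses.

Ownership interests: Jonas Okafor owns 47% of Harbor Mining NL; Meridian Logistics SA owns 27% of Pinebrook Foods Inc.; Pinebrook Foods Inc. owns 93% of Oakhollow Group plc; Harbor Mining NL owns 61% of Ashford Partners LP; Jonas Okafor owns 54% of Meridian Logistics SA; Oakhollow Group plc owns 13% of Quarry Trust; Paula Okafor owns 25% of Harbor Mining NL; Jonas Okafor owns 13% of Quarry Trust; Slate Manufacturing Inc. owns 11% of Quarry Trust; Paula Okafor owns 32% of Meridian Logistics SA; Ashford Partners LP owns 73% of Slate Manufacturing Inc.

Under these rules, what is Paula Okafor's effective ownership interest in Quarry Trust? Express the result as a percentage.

By spousal attribution (R2), Paula Okafor is treated as also owning Jonas Okafor's interest in Meridian Logistics SA, giving 32% + 54% = 86%.
By spousal attribution (R2), Paula Okafor is treated as also owning Jonas Okafor's interest in Harbor Mining NL, giving 25% + 47% = 72%.
By spousal attribution (R2), Paula Okafor is treated as owning Jonas Okafor's 13% interest in Quarry Trust.
Chain via Meridian Logistics SA → Pinebrook Foods Inc. → Oakhollow Group plc (R3): 86% × 27% × 93% × 13% = 2.807298% of Quarry Trust.
Chain via Harbor Mining NL → Ashford Partners LP → Slate Manufacturing Inc. (R3): 72% × 61% × 73% × 11% = 3.526776% of Quarry Trust.
Direct interest in Quarry Trust: 13%.
Aggregating (R1): 2.807298% + 3.526776% + 13% = 19.334074%.

19.334074%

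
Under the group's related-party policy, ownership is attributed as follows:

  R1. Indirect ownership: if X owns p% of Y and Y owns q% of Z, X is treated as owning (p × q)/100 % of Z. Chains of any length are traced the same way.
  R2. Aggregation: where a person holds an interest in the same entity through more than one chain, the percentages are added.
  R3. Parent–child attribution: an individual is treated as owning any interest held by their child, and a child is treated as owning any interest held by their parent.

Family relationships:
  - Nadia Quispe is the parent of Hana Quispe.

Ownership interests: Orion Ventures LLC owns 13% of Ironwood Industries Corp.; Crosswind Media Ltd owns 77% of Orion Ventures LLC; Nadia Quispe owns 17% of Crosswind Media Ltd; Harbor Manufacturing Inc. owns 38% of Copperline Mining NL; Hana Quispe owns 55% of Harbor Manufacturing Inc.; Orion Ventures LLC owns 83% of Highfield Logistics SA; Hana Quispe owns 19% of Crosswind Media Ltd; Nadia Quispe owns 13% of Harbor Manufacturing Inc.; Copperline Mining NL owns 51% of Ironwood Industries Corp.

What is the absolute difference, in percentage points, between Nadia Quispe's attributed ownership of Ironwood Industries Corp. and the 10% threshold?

6.782

By parent–child attribution (R3), Nadia Quispe is treated as also owning Hana Quispe's interest in Harbor Manufacturing Inc, giving 13% + 55% = 68%.
By parent–child attribution (R3), Nadia Quispe is treated as also owning Hana Quispe's interest in Crosswind Media Ltd, giving 17% + 19% = 36%.
Chain via Harbor Manufacturing Inc. → Copperline Mining NL (R1): 68% × 38% × 51% = 13.1784% of Ironwood Industries Corp.
Chain via Crosswind Media Ltd → Orion Ventures LLC (R1): 36% × 77% × 13% = 3.6036% of Ironwood Industries Corp.
Aggregating (R2): 13.1784% + 3.6036% = 16.782%.
16.782% exceeds the 10% threshold by 6.782 percentage points.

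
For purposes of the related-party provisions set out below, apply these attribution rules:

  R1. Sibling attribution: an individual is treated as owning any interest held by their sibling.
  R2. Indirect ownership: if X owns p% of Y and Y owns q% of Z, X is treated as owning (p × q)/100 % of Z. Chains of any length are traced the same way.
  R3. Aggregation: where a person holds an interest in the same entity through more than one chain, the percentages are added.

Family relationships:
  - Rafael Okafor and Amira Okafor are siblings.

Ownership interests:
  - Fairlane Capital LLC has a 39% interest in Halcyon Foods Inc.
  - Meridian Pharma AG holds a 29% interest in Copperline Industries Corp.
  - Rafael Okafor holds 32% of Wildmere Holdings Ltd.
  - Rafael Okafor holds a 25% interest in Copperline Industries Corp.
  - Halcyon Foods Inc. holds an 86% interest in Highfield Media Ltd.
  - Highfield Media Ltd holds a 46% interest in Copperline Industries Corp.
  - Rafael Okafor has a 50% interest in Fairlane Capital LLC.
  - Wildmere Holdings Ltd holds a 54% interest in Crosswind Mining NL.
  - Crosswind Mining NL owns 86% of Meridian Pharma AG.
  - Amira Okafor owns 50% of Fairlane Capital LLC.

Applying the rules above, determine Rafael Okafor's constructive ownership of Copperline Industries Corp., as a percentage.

44.738032%

By sibling attribution (R1), Rafael Okafor is treated as also owning Amira Okafor's interest in Fairlane Capital LLC, giving 50% + 50% = 100%.
Chain via Fairlane Capital LLC → Halcyon Foods Inc. → Highfield Media Ltd (R2): 100% × 39% × 86% × 46% = 15.4284% of Copperline Industries Corp.
Chain via Wildmere Holdings Ltd → Crosswind Mining NL → Meridian Pharma AG (R2): 32% × 54% × 86% × 29% = 4.309632% of Copperline Industries Corp.
Direct interest in Copperline Industries Corp: 25%.
Aggregating (R3): 15.4284% + 4.309632% + 25% = 44.738032%.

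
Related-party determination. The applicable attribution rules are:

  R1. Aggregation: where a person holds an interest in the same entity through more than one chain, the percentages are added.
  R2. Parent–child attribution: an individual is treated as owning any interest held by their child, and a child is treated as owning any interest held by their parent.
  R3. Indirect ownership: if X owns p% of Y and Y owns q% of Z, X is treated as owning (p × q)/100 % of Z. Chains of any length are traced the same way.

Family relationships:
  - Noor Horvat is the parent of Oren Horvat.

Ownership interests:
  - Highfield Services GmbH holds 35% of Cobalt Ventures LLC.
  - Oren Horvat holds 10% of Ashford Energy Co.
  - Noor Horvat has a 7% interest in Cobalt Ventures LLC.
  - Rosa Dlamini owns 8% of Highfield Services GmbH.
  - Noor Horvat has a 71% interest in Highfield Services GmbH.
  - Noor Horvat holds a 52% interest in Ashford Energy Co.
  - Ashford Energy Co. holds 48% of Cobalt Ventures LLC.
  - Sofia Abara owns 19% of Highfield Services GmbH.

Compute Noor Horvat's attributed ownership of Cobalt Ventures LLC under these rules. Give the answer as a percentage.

61.61%

By parent–child attribution (R2), Noor Horvat is treated as also owning Oren Horvat's interest in Ashford Energy Co, giving 52% + 10% = 62%.
Chain via Highfield Services GmbH (R3): 71% × 35% = 24.85% of Cobalt Ventures LLC.
Chain via Ashford Energy Co. (R3): 62% × 48% = 29.76% of Cobalt Ventures LLC.
Direct interest in Cobalt Ventures LLC: 7%.
Aggregating (R1): 24.85% + 29.76% + 7% = 61.61%.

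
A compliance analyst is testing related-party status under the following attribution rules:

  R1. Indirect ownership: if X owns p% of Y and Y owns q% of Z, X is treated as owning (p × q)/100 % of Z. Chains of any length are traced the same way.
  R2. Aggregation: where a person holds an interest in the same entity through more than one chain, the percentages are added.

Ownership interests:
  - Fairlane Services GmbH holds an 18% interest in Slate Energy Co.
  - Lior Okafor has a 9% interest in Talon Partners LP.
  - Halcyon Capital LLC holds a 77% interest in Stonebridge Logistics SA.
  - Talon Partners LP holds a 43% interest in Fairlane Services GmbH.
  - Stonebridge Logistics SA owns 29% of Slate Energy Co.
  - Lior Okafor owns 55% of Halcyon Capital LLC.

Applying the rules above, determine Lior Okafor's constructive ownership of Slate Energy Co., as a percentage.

12.9781%

Chain via Talon Partners LP → Fairlane Services GmbH (R1): 9% × 43% × 18% = 0.6966% of Slate Energy Co.
Chain via Halcyon Capital LLC → Stonebridge Logistics SA (R1): 55% × 77% × 29% = 12.2815% of Slate Energy Co.
Aggregating (R2): 0.6966% + 12.2815% = 12.9781%.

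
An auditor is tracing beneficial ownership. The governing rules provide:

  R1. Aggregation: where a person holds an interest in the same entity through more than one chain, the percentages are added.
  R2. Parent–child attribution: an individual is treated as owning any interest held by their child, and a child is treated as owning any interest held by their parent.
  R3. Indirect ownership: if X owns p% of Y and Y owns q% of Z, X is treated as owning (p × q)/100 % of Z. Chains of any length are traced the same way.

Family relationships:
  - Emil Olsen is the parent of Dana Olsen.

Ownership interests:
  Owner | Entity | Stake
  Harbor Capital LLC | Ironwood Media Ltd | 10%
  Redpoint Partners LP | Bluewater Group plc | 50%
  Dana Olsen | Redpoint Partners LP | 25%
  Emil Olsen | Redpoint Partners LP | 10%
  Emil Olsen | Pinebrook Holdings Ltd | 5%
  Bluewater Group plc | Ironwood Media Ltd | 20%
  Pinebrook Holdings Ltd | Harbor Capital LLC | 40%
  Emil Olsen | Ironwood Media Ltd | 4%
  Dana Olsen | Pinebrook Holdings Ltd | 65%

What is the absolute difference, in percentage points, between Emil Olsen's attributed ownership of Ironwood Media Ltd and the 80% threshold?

69.7

By parent–child attribution (R2), Emil Olsen is treated as also owning Dana Olsen's interest in Redpoint Partners LP, giving 10% + 25% = 35%.
By parent–child attribution (R2), Emil Olsen is treated as also owning Dana Olsen's interest in Pinebrook Holdings Ltd, giving 5% + 65% = 70%.
Chain via Redpoint Partners LP → Bluewater Group plc (R3): 35% × 50% × 20% = 3.5% of Ironwood Media Ltd.
Chain via Pinebrook Holdings Ltd → Harbor Capital LLC (R3): 70% × 40% × 10% = 2.8% of Ironwood Media Ltd.
Direct interest in Ironwood Media Ltd: 4%.
Aggregating (R1): 3.5% + 2.8% + 4% = 10.3%.
10.3% falls short of the 80% threshold by 69.7 percentage points.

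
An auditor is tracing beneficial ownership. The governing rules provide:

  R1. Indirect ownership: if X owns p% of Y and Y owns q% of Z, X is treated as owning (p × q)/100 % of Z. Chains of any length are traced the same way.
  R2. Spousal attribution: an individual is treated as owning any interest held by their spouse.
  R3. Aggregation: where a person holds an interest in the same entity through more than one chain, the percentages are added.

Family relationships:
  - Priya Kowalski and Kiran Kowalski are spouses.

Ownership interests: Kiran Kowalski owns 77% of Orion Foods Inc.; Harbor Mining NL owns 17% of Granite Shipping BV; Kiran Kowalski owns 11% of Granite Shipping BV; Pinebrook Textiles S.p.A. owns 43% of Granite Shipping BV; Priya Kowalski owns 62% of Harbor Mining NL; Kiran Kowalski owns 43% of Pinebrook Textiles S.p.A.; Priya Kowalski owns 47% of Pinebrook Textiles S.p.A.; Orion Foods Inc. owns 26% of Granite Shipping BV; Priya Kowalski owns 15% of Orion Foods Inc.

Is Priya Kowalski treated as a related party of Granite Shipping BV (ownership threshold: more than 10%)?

By spousal attribution (R2), Priya Kowalski is treated as also owning Kiran Kowalski's interest in Pinebrook Textiles S.p.A, giving 47% + 43% = 90%.
By spousal attribution (R2), Priya Kowalski is treated as also owning Kiran Kowalski's interest in Orion Foods Inc, giving 15% + 77% = 92%.
By spousal attribution (R2), Priya Kowalski is treated as owning Kiran Kowalski's 11% interest in Granite Shipping BV.
Chain via Pinebrook Textiles S.p.A. (R1): 90% × 43% = 38.7% of Granite Shipping BV.
Chain via Harbor Mining NL (R1): 62% × 17% = 10.54% of Granite Shipping BV.
Chain via Orion Foods Inc. (R1): 92% × 26% = 23.92% of Granite Shipping BV.
Direct interest in Granite Shipping BV: 11%.
Aggregating (R3): 38.7% + 10.54% + 23.92% + 11% = 84.16%.
84.16% exceeds the 10% threshold, so Priya is a related party to Granite Shipping BV.

Yes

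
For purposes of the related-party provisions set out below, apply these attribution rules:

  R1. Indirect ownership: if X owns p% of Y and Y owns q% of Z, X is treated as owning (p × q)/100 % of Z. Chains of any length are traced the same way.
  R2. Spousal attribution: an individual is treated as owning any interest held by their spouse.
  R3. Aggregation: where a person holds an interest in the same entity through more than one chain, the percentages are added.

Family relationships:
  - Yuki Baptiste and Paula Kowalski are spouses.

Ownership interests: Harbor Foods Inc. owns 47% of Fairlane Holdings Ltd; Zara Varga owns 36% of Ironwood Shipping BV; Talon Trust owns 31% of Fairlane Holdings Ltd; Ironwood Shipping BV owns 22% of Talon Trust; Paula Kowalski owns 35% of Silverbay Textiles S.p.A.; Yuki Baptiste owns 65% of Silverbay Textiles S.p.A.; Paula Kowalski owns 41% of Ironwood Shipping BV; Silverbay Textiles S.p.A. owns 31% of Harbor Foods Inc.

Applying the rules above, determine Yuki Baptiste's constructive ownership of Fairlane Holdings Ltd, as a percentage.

By spousal attribution (R2), Yuki Baptiste is treated as also owning Paula Kowalski's interest in Silverbay Textiles S.p.A, giving 65% + 35% = 100%.
By spousal attribution (R2), Yuki Baptiste is treated as owning Paula Kowalski's 41% interest in Ironwood Shipping BV.
Chain via Silverbay Textiles S.p.A. → Harbor Foods Inc. (R1): 100% × 31% × 47% = 14.57% of Fairlane Holdings Ltd.
Chain via Ironwood Shipping BV → Talon Trust (R1): 41% × 22% × 31% = 2.7962% of Fairlane Holdings Ltd.
Aggregating (R3): 14.57% + 2.7962% = 17.3662%.

17.3662%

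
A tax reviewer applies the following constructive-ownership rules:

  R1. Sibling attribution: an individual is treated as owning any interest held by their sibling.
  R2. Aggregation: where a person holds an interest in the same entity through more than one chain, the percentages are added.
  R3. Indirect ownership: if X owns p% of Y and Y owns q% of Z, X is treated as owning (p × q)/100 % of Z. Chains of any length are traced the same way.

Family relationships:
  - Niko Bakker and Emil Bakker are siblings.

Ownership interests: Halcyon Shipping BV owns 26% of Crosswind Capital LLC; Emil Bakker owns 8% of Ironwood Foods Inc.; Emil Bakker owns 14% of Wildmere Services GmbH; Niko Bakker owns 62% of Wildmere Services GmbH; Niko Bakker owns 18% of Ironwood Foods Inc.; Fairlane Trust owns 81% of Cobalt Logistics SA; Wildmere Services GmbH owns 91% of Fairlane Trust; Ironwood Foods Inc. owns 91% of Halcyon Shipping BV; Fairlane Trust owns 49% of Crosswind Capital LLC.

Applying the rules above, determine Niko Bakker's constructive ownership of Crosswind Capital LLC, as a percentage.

40.04%

By sibling attribution (R1), Niko Bakker is treated as also owning Emil Bakker's interest in Ironwood Foods Inc, giving 18% + 8% = 26%.
By sibling attribution (R1), Niko Bakker is treated as also owning Emil Bakker's interest in Wildmere Services GmbH, giving 62% + 14% = 76%.
Chain via Ironwood Foods Inc. → Halcyon Shipping BV (R3): 26% × 91% × 26% = 6.1516% of Crosswind Capital LLC.
Chain via Wildmere Services GmbH → Fairlane Trust (R3): 76% × 91% × 49% = 33.8884% of Crosswind Capital LLC.
Aggregating (R2): 6.1516% + 33.8884% = 40.04%.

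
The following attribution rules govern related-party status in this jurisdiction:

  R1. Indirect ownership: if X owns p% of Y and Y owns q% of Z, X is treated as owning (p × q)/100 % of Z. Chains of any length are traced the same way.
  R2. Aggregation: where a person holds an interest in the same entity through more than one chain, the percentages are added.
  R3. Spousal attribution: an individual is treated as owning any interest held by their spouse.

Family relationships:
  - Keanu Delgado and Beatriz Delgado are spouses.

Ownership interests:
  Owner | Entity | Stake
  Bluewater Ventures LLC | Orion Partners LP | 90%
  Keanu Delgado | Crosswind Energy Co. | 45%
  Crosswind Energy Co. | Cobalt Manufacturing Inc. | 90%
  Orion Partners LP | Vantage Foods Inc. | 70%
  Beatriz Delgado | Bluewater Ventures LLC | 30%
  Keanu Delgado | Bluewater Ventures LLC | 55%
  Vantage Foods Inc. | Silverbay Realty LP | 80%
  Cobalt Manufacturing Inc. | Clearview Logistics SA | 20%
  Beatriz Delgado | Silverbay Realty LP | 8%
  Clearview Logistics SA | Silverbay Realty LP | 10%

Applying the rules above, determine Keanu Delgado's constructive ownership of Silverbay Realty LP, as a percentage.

By spousal attribution (R3), Keanu Delgado is treated as also owning Beatriz Delgado's interest in Bluewater Ventures LLC, giving 55% + 30% = 85%.
By spousal attribution (R3), Keanu Delgado is treated as owning Beatriz Delgado's 8% interest in Silverbay Realty LP.
Chain via Bluewater Ventures LLC → Orion Partners LP → Vantage Foods Inc. (R1): 85% × 90% × 70% × 80% = 42.84% of Silverbay Realty LP.
Chain via Crosswind Energy Co. → Cobalt Manufacturing Inc. → Clearview Logistics SA (R1): 45% × 90% × 20% × 10% = 0.81% of Silverbay Realty LP.
Direct interest in Silverbay Realty LP: 8%.
Aggregating (R2): 42.84% + 0.81% + 8% = 51.65%.

51.65%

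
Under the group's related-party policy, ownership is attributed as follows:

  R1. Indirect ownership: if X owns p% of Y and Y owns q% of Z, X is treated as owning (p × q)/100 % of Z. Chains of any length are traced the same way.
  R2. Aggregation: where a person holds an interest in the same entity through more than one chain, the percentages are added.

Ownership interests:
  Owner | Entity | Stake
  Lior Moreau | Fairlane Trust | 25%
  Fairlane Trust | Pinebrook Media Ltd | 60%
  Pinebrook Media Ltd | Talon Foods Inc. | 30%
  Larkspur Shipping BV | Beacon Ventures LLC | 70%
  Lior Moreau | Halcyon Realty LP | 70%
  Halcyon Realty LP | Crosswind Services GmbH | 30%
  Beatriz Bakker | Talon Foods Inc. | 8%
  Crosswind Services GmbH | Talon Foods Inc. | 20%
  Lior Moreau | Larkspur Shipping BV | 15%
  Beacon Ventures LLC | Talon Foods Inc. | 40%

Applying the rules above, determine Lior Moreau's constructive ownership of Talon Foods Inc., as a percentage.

Chain via Larkspur Shipping BV → Beacon Ventures LLC (R1): 15% × 70% × 40% = 4.2% of Talon Foods Inc.
Chain via Halcyon Realty LP → Crosswind Services GmbH (R1): 70% × 30% × 20% = 4.2% of Talon Foods Inc.
Chain via Fairlane Trust → Pinebrook Media Ltd (R1): 25% × 60% × 30% = 4.5% of Talon Foods Inc.
Aggregating (R2): 4.2% + 4.2% + 4.5% = 12.9%.

12.9%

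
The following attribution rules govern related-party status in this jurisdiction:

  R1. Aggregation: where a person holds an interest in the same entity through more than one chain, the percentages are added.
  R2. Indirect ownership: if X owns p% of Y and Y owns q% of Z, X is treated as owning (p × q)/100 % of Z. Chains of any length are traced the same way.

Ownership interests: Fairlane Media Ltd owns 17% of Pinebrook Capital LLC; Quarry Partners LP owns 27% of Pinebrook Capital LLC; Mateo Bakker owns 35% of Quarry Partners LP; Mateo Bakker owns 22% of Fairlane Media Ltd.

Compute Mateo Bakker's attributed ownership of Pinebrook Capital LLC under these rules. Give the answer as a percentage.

13.19%

Chain via Quarry Partners LP (R2): 35% × 27% = 9.45% of Pinebrook Capital LLC.
Chain via Fairlane Media Ltd (R2): 22% × 17% = 3.74% of Pinebrook Capital LLC.
Aggregating (R1): 9.45% + 3.74% = 13.19%.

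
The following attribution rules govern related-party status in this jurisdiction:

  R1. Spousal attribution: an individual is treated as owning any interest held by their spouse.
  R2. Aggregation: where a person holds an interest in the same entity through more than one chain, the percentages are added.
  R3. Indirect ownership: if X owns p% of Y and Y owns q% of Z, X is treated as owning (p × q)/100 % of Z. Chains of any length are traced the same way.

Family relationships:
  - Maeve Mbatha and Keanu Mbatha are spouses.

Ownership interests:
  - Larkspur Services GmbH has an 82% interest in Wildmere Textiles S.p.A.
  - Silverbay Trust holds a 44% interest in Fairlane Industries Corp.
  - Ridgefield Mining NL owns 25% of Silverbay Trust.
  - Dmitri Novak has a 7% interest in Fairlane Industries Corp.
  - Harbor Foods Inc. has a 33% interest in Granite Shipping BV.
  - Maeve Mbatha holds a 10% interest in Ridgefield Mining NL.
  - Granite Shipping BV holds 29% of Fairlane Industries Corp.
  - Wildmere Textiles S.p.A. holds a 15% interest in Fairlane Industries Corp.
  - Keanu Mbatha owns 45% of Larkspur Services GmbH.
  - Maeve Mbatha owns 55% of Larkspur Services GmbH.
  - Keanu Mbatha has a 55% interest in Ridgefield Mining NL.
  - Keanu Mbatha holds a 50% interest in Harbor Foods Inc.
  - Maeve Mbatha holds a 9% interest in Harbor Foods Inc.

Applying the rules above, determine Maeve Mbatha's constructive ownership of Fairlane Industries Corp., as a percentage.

25.0963%

By spousal attribution (R1), Maeve Mbatha is treated as also owning Keanu Mbatha's interest in Ridgefield Mining NL, giving 10% + 55% = 65%.
By spousal attribution (R1), Maeve Mbatha is treated as also owning Keanu Mbatha's interest in Harbor Foods Inc, giving 9% + 50% = 59%.
By spousal attribution (R1), Maeve Mbatha is treated as also owning Keanu Mbatha's interest in Larkspur Services GmbH, giving 55% + 45% = 100%.
Chain via Ridgefield Mining NL → Silverbay Trust (R3): 65% × 25% × 44% = 7.15% of Fairlane Industries Corp.
Chain via Harbor Foods Inc. → Granite Shipping BV (R3): 59% × 33% × 29% = 5.6463% of Fairlane Industries Corp.
Chain via Larkspur Services GmbH → Wildmere Textiles S.p.A. (R3): 100% × 82% × 15% = 12.3% of Fairlane Industries Corp.
Aggregating (R2): 7.15% + 5.6463% + 12.3% = 25.0963%.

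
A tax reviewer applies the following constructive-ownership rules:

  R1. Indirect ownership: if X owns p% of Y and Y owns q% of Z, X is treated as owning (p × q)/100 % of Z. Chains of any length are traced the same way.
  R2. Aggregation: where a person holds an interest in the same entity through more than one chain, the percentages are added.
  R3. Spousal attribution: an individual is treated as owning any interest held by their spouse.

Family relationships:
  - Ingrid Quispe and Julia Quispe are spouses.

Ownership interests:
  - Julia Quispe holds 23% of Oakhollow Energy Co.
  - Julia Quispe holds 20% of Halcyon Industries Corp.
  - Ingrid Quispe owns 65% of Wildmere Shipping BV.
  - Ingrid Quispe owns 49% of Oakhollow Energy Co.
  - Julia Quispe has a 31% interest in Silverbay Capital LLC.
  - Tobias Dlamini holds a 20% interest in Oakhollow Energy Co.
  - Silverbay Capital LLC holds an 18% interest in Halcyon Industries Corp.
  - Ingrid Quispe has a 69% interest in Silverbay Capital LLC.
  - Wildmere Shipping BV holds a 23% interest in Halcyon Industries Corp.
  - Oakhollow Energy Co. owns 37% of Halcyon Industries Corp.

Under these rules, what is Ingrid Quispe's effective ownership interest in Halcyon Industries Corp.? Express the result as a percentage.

79.59%

By spousal attribution (R3), Ingrid Quispe is treated as also owning Julia Quispe's interest in Silverbay Capital LLC, giving 69% + 31% = 100%.
By spousal attribution (R3), Ingrid Quispe is treated as also owning Julia Quispe's interest in Oakhollow Energy Co, giving 49% + 23% = 72%.
By spousal attribution (R3), Ingrid Quispe is treated as owning Julia Quispe's 20% interest in Halcyon Industries Corp.
Chain via Silverbay Capital LLC (R1): 100% × 18% = 18% of Halcyon Industries Corp.
Chain via Wildmere Shipping BV (R1): 65% × 23% = 14.95% of Halcyon Industries Corp.
Chain via Oakhollow Energy Co. (R1): 72% × 37% = 26.64% of Halcyon Industries Corp.
Direct interest in Halcyon Industries Corp: 20%.
Aggregating (R2): 18% + 14.95% + 26.64% + 20% = 79.59%.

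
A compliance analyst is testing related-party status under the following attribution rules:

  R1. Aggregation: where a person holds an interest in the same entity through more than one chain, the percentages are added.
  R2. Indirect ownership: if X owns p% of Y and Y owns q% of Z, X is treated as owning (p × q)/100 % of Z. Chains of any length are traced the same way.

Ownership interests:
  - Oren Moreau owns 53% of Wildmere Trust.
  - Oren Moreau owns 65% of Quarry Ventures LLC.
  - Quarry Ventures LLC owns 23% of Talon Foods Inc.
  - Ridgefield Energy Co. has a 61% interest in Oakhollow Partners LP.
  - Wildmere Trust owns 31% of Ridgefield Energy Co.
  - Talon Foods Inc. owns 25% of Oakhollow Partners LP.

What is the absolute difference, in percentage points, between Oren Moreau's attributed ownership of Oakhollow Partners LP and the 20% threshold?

6.2402

Chain via Quarry Ventures LLC → Talon Foods Inc. (R2): 65% × 23% × 25% = 3.7375% of Oakhollow Partners LP.
Chain via Wildmere Trust → Ridgefield Energy Co. (R2): 53% × 31% × 61% = 10.0223% of Oakhollow Partners LP.
Aggregating (R1): 3.7375% + 10.0223% = 13.7598%.
13.7598% falls short of the 20% threshold by 6.2402 percentage points.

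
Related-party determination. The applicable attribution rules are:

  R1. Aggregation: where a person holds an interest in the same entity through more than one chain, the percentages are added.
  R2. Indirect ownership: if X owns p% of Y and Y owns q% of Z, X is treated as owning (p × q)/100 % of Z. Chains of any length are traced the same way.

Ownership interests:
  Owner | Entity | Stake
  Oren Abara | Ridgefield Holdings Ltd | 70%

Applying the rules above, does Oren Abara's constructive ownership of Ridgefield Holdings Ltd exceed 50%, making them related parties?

Direct interest in Ridgefield Holdings Ltd: 70%.
70% exceeds the 50% threshold, so Oren is a related party to Ridgefield Holdings Ltd.

Yes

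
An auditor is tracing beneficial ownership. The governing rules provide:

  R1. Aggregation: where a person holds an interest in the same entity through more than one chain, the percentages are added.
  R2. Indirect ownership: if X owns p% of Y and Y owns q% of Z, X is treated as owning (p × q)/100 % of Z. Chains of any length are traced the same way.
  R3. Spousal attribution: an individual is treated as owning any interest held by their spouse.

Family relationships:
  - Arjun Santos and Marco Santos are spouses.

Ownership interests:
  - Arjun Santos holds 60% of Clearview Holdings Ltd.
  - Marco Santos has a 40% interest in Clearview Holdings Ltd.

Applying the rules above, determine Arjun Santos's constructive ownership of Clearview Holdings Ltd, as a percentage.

100%

By spousal attribution (R3), Arjun Santos is treated as also owning Marco Santos's interest in Clearview Holdings Ltd, giving 60% + 40% = 100%.
Direct interest in Clearview Holdings Ltd: 100%.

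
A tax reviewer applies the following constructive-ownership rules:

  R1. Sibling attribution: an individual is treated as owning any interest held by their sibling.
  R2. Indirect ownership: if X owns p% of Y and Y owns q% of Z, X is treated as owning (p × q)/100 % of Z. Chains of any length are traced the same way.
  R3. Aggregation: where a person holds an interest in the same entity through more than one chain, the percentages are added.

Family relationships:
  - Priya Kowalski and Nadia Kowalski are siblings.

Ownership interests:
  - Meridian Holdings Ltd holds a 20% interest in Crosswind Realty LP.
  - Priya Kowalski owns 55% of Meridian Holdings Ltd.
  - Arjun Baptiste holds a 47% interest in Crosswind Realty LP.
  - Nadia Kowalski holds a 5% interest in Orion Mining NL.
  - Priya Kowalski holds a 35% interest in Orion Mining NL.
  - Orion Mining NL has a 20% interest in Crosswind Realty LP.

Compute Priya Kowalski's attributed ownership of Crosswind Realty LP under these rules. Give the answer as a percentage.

By sibling attribution (R1), Priya Kowalski is treated as also owning Nadia Kowalski's interest in Orion Mining NL, giving 35% + 5% = 40%.
Chain via Orion Mining NL (R2): 40% × 20% = 8% of Crosswind Realty LP.
Chain via Meridian Holdings Ltd (R2): 55% × 20% = 11% of Crosswind Realty LP.
Aggregating (R3): 8% + 11% = 19%.

19%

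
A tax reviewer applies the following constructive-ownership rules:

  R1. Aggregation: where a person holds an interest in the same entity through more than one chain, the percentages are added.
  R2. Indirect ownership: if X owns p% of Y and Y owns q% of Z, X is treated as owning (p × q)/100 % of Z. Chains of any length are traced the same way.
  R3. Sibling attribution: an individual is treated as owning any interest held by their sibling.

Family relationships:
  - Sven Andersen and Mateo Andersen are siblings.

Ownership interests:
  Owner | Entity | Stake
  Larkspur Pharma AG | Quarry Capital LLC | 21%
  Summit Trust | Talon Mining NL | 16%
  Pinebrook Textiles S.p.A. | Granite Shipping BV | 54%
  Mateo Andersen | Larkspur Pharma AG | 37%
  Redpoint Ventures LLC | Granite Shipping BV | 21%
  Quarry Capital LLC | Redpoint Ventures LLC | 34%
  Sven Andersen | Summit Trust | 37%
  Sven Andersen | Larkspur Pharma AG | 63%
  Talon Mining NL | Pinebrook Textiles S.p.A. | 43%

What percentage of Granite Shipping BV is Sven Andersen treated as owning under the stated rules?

By sibling attribution (R3), Sven Andersen is treated as also owning Mateo Andersen's interest in Larkspur Pharma AG, giving 63% + 37% = 100%.
Chain via Larkspur Pharma AG → Quarry Capital LLC → Redpoint Ventures LLC (R2): 100% × 21% × 34% × 21% = 1.4994% of Granite Shipping BV.
Chain via Summit Trust → Talon Mining NL → Pinebrook Textiles S.p.A. (R2): 37% × 16% × 43% × 54% = 1.374624% of Granite Shipping BV.
Aggregating (R1): 1.4994% + 1.374624% = 2.874024%.

2.874024%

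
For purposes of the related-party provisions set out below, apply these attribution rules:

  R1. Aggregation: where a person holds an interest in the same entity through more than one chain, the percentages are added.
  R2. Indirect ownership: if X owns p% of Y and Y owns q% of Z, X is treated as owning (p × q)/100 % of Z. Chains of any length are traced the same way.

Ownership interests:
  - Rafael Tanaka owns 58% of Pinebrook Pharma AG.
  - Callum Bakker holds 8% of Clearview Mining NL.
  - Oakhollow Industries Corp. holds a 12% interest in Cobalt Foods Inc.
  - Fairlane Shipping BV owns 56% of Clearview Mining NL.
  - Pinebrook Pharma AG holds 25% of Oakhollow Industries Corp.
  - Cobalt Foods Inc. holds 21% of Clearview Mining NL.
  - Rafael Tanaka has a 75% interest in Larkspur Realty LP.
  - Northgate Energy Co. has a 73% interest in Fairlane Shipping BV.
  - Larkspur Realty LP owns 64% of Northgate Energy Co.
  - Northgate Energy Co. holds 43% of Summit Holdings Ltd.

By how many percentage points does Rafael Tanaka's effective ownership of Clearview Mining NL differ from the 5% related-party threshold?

Chain via Larkspur Realty LP → Northgate Energy Co. → Fairlane Shipping BV (R2): 75% × 64% × 73% × 56% = 19.6224% of Clearview Mining NL.
Chain via Pinebrook Pharma AG → Oakhollow Industries Corp. → Cobalt Foods Inc. (R2): 58% × 25% × 12% × 21% = 0.3654% of Clearview Mining NL.
Aggregating (R1): 19.6224% + 0.3654% = 19.9878%.
19.9878% exceeds the 5% threshold by 14.9878 percentage points.

14.9878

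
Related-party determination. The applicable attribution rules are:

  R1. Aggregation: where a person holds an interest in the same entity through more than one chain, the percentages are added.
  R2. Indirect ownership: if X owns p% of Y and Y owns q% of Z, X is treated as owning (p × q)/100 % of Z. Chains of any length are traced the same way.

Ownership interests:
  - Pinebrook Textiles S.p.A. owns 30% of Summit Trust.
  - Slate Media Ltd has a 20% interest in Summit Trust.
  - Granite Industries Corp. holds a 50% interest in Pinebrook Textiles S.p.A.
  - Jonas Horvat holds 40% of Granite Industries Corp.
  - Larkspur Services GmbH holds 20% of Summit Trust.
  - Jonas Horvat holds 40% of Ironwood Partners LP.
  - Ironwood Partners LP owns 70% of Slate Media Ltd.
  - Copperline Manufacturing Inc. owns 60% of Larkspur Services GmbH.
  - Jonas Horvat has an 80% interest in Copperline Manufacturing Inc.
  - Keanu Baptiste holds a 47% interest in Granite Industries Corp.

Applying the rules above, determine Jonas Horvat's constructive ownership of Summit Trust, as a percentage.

21.2%

Chain via Granite Industries Corp. → Pinebrook Textiles S.p.A. (R2): 40% × 50% × 30% = 6% of Summit Trust.
Chain via Copperline Manufacturing Inc. → Larkspur Services GmbH (R2): 80% × 60% × 20% = 9.6% of Summit Trust.
Chain via Ironwood Partners LP → Slate Media Ltd (R2): 40% × 70% × 20% = 5.6% of Summit Trust.
Aggregating (R1): 6% + 9.6% + 5.6% = 21.2%.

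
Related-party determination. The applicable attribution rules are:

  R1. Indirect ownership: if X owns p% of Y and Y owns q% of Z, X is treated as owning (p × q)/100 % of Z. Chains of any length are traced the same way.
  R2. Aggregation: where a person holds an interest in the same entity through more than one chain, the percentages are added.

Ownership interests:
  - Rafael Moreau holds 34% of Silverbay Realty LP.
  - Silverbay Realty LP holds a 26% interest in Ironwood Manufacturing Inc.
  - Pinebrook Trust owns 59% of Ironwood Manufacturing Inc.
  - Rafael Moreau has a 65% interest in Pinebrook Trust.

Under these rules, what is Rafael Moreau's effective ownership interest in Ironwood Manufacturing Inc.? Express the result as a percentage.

Chain via Pinebrook Trust (R1): 65% × 59% = 38.35% of Ironwood Manufacturing Inc.
Chain via Silverbay Realty LP (R1): 34% × 26% = 8.84% of Ironwood Manufacturing Inc.
Aggregating (R2): 38.35% + 8.84% = 47.19%.

47.19%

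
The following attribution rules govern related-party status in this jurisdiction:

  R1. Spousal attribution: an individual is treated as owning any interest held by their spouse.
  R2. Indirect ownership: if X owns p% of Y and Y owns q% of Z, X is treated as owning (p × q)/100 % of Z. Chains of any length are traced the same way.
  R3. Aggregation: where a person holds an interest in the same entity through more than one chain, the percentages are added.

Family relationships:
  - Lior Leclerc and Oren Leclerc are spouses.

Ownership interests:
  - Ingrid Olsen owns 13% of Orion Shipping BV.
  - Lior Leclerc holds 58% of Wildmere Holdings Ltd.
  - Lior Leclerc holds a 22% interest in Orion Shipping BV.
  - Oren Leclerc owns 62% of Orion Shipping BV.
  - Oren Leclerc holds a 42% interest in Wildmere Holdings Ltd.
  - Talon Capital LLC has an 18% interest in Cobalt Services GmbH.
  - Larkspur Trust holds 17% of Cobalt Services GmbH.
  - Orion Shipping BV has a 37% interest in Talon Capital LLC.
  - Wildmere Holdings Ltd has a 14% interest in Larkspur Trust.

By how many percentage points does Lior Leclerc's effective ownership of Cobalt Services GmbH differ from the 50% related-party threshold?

By spousal attribution (R1), Lior Leclerc is treated as also owning Oren Leclerc's interest in Orion Shipping BV, giving 22% + 62% = 84%.
By spousal attribution (R1), Lior Leclerc is treated as also owning Oren Leclerc's interest in Wildmere Holdings Ltd, giving 58% + 42% = 100%.
Chain via Orion Shipping BV → Talon Capital LLC (R2): 84% × 37% × 18% = 5.5944% of Cobalt Services GmbH.
Chain via Wildmere Holdings Ltd → Larkspur Trust (R2): 100% × 14% × 17% = 2.38% of Cobalt Services GmbH.
Aggregating (R3): 5.5944% + 2.38% = 7.9744%.
7.9744% falls short of the 50% threshold by 42.0256 percentage points.

42.0256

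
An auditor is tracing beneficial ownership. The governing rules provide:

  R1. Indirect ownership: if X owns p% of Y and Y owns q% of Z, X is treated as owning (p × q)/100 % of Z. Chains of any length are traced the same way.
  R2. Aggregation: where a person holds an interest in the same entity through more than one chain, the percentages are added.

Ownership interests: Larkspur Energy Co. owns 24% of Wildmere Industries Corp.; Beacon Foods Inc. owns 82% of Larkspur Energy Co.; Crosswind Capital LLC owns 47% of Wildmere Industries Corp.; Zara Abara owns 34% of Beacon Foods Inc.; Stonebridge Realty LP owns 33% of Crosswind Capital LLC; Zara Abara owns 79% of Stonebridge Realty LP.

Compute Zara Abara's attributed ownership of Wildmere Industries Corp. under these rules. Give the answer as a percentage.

Chain via Beacon Foods Inc. → Larkspur Energy Co. (R1): 34% × 82% × 24% = 6.6912% of Wildmere Industries Corp.
Chain via Stonebridge Realty LP → Crosswind Capital LLC (R1): 79% × 33% × 47% = 12.2529% of Wildmere Industries Corp.
Aggregating (R2): 6.6912% + 12.2529% = 18.9441%.

18.9441%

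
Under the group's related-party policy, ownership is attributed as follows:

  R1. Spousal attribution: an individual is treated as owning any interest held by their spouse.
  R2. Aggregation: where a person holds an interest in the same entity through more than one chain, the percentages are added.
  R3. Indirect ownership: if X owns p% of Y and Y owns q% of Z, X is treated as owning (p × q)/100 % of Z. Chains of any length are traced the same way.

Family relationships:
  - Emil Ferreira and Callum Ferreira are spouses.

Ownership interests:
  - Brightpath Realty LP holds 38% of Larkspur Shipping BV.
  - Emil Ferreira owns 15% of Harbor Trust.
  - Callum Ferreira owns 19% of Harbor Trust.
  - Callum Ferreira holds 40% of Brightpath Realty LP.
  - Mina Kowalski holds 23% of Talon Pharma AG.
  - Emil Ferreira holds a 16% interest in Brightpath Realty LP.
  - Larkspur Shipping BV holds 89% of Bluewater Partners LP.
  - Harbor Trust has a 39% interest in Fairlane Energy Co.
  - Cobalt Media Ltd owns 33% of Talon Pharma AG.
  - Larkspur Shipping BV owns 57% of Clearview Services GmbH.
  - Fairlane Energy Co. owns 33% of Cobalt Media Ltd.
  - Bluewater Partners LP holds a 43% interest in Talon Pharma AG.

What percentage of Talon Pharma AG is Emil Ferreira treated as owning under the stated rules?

9.58787%

By spousal attribution (R1), Emil Ferreira is treated as also owning Callum Ferreira's interest in Brightpath Realty LP, giving 16% + 40% = 56%.
By spousal attribution (R1), Emil Ferreira is treated as also owning Callum Ferreira's interest in Harbor Trust, giving 15% + 19% = 34%.
Chain via Brightpath Realty LP → Larkspur Shipping BV → Bluewater Partners LP (R3): 56% × 38% × 89% × 43% = 8.143856% of Talon Pharma AG.
Chain via Harbor Trust → Fairlane Energy Co. → Cobalt Media Ltd (R3): 34% × 39% × 33% × 33% = 1.444014% of Talon Pharma AG.
Aggregating (R2): 8.143856% + 1.444014% = 9.58787%.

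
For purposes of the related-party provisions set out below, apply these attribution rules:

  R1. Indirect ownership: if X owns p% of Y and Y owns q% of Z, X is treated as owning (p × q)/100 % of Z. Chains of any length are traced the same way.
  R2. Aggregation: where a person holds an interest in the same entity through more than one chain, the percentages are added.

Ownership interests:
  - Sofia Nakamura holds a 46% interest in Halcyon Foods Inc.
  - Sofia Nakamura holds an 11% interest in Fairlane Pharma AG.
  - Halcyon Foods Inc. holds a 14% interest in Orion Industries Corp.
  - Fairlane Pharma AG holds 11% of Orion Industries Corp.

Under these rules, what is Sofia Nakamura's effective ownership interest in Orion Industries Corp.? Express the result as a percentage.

7.65%

Chain via Fairlane Pharma AG (R1): 11% × 11% = 1.21% of Orion Industries Corp.
Chain via Halcyon Foods Inc. (R1): 46% × 14% = 6.44% of Orion Industries Corp.
Aggregating (R2): 1.21% + 6.44% = 7.65%.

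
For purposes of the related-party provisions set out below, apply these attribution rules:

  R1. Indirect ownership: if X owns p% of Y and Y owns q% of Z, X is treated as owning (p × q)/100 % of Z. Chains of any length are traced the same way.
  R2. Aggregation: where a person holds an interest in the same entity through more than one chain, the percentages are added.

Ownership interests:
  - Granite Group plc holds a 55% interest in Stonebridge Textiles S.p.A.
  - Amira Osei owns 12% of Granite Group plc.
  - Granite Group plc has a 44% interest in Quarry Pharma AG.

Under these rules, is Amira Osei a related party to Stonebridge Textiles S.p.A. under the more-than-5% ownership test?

Chain via Granite Group plc (R1): 12% × 55% = 6.6% of Stonebridge Textiles S.p.A.
6.6% exceeds the 5% threshold, so Amira is a related party to Stonebridge Textiles S.p.A.

Yes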